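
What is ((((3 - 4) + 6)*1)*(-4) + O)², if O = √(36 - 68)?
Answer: 368 - 160*I*√2 ≈ 368.0 - 226.27*I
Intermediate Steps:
O = 4*I*√2 (O = √(-32) = 4*I*√2 ≈ 5.6569*I)
((((3 - 4) + 6)*1)*(-4) + O)² = ((((3 - 4) + 6)*1)*(-4) + 4*I*√2)² = (((-1 + 6)*1)*(-4) + 4*I*√2)² = ((5*1)*(-4) + 4*I*√2)² = (5*(-4) + 4*I*√2)² = (-20 + 4*I*√2)²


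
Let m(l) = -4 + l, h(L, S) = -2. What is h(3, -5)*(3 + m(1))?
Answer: 0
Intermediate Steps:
h(3, -5)*(3 + m(1)) = -2*(3 + (-4 + 1)) = -2*(3 - 3) = -2*0 = 0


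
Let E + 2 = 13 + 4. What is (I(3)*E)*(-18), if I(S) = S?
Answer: -810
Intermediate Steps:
E = 15 (E = -2 + (13 + 4) = -2 + 17 = 15)
(I(3)*E)*(-18) = (3*15)*(-18) = 45*(-18) = -810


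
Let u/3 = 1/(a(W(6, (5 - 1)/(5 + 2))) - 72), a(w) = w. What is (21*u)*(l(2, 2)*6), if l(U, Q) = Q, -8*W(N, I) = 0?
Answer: -21/2 ≈ -10.500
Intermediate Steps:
W(N, I) = 0 (W(N, I) = -⅛*0 = 0)
u = -1/24 (u = 3/(0 - 72) = 3/(-72) = 3*(-1/72) = -1/24 ≈ -0.041667)
(21*u)*(l(2, 2)*6) = (21*(-1/24))*(2*6) = -7/8*12 = -21/2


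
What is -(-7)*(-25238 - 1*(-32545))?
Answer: 51149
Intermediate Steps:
-(-7)*(-25238 - 1*(-32545)) = -(-7)*(-25238 + 32545) = -(-7)*7307 = -1*(-51149) = 51149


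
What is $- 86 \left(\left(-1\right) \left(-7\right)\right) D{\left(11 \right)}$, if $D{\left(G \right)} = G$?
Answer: $-6622$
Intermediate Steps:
$- 86 \left(\left(-1\right) \left(-7\right)\right) D{\left(11 \right)} = - 86 \left(\left(-1\right) \left(-7\right)\right) 11 = \left(-86\right) 7 \cdot 11 = \left(-602\right) 11 = -6622$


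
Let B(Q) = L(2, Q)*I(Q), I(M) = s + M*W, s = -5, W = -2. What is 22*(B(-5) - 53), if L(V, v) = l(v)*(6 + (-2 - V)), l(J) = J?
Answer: -2266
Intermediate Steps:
I(M) = -5 - 2*M (I(M) = -5 + M*(-2) = -5 - 2*M)
L(V, v) = v*(4 - V) (L(V, v) = v*(6 + (-2 - V)) = v*(4 - V))
B(Q) = 2*Q*(-5 - 2*Q) (B(Q) = (Q*(4 - 1*2))*(-5 - 2*Q) = (Q*(4 - 2))*(-5 - 2*Q) = (Q*2)*(-5 - 2*Q) = (2*Q)*(-5 - 2*Q) = 2*Q*(-5 - 2*Q))
22*(B(-5) - 53) = 22*(2*(-5)*(-5 - 2*(-5)) - 53) = 22*(2*(-5)*(-5 + 10) - 53) = 22*(2*(-5)*5 - 53) = 22*(-50 - 53) = 22*(-103) = -2266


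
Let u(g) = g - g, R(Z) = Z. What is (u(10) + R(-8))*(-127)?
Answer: 1016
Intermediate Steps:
u(g) = 0
(u(10) + R(-8))*(-127) = (0 - 8)*(-127) = -8*(-127) = 1016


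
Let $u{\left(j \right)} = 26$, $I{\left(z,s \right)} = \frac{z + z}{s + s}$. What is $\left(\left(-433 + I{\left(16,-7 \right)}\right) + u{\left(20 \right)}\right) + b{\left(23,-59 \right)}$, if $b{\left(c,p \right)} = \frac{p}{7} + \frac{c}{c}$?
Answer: $- \frac{2917}{7} \approx -416.71$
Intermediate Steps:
$I{\left(z,s \right)} = \frac{z}{s}$ ($I{\left(z,s \right)} = \frac{2 z}{2 s} = 2 z \frac{1}{2 s} = \frac{z}{s}$)
$b{\left(c,p \right)} = 1 + \frac{p}{7}$ ($b{\left(c,p \right)} = p \frac{1}{7} + 1 = \frac{p}{7} + 1 = 1 + \frac{p}{7}$)
$\left(\left(-433 + I{\left(16,-7 \right)}\right) + u{\left(20 \right)}\right) + b{\left(23,-59 \right)} = \left(\left(-433 + \frac{16}{-7}\right) + 26\right) + \left(1 + \frac{1}{7} \left(-59\right)\right) = \left(\left(-433 + 16 \left(- \frac{1}{7}\right)\right) + 26\right) + \left(1 - \frac{59}{7}\right) = \left(\left(-433 - \frac{16}{7}\right) + 26\right) - \frac{52}{7} = \left(- \frac{3047}{7} + 26\right) - \frac{52}{7} = - \frac{2865}{7} - \frac{52}{7} = - \frac{2917}{7}$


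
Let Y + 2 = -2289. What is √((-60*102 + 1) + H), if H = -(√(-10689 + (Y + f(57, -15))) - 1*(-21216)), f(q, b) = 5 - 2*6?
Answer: √(-27335 - 3*I*√1443) ≈ 0.3446 - 165.33*I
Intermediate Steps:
Y = -2291 (Y = -2 - 2289 = -2291)
f(q, b) = -7 (f(q, b) = 5 - 12 = -7)
H = -21216 - 3*I*√1443 (H = -(√(-10689 + (-2291 - 7)) - 1*(-21216)) = -(√(-10689 - 2298) + 21216) = -(√(-12987) + 21216) = -(3*I*√1443 + 21216) = -(21216 + 3*I*√1443) = -21216 - 3*I*√1443 ≈ -21216.0 - 113.96*I)
√((-60*102 + 1) + H) = √((-60*102 + 1) + (-21216 - 3*I*√1443)) = √((-6120 + 1) + (-21216 - 3*I*√1443)) = √(-6119 + (-21216 - 3*I*√1443)) = √(-27335 - 3*I*√1443)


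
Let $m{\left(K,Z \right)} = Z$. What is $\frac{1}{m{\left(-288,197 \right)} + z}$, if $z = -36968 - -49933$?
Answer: $\frac{1}{13162} \approx 7.5976 \cdot 10^{-5}$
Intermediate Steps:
$z = 12965$ ($z = -36968 + 49933 = 12965$)
$\frac{1}{m{\left(-288,197 \right)} + z} = \frac{1}{197 + 12965} = \frac{1}{13162}$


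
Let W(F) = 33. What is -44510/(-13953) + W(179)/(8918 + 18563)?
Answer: 1223639759/383442393 ≈ 3.1912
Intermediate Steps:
-44510/(-13953) + W(179)/(8918 + 18563) = -44510/(-13953) + 33/(8918 + 18563) = -44510*(-1/13953) + 33/27481 = 44510/13953 + 33*(1/27481) = 44510/13953 + 33/27481 = 1223639759/383442393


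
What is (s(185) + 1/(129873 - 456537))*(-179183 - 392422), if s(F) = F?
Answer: -11514570978865/108888 ≈ -1.0575e+8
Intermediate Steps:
(s(185) + 1/(129873 - 456537))*(-179183 - 392422) = (185 + 1/(129873 - 456537))*(-179183 - 392422) = (185 + 1/(-326664))*(-571605) = (185 - 1/326664)*(-571605) = (60432839/326664)*(-571605) = -11514570978865/108888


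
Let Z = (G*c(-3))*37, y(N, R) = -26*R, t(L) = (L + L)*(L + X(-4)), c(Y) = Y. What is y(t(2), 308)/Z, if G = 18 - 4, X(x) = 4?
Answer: 572/111 ≈ 5.1532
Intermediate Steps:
t(L) = 2*L*(4 + L) (t(L) = (L + L)*(L + 4) = (2*L)*(4 + L) = 2*L*(4 + L))
G = 14
Z = -1554 (Z = (14*(-3))*37 = -42*37 = -1554)
y(t(2), 308)/Z = -26*308/(-1554) = -8008*(-1/1554) = 572/111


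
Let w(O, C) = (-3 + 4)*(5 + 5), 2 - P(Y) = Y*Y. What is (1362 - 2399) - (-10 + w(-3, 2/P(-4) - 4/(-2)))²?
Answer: -1037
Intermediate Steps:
P(Y) = 2 - Y² (P(Y) = 2 - Y*Y = 2 - Y²)
w(O, C) = 10 (w(O, C) = 1*10 = 10)
(1362 - 2399) - (-10 + w(-3, 2/P(-4) - 4/(-2)))² = (1362 - 2399) - (-10 + 10)² = -1037 - 1*0² = -1037 - 1*0 = -1037 + 0 = -1037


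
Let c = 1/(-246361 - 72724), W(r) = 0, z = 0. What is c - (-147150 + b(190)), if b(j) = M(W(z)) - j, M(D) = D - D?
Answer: 47013983899/319085 ≈ 1.4734e+5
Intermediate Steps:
M(D) = 0
b(j) = -j (b(j) = 0 - j = -j)
c = -1/319085 (c = 1/(-319085) = -1/319085 ≈ -3.1340e-6)
c - (-147150 + b(190)) = -1/319085 - (-147150 - 1*190) = -1/319085 - (-147150 - 190) = -1/319085 - 1*(-147340) = -1/319085 + 147340 = 47013983899/319085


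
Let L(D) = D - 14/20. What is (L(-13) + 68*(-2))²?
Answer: 2241009/100 ≈ 22410.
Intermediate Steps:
L(D) = -7/10 + D (L(D) = D - 14*1/20 = D - 7/10 = -7/10 + D)
(L(-13) + 68*(-2))² = ((-7/10 - 13) + 68*(-2))² = (-137/10 - 136)² = (-1497/10)² = 2241009/100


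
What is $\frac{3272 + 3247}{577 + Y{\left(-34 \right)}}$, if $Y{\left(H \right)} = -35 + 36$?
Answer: $\frac{6519}{578} \approx 11.279$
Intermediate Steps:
$Y{\left(H \right)} = 1$
$\frac{3272 + 3247}{577 + Y{\left(-34 \right)}} = \frac{3272 + 3247}{577 + 1} = \frac{6519}{578}$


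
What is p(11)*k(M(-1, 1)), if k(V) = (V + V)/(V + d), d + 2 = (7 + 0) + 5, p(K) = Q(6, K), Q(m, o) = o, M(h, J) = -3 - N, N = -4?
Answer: 2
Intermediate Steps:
M(h, J) = 1 (M(h, J) = -3 - 1*(-4) = -3 + 4 = 1)
p(K) = K
d = 10 (d = -2 + ((7 + 0) + 5) = -2 + (7 + 5) = -2 + 12 = 10)
k(V) = 2*V/(10 + V) (k(V) = (V + V)/(V + 10) = (2*V)/(10 + V) = 2*V/(10 + V))
p(11)*k(M(-1, 1)) = 11*(2*1/(10 + 1)) = 11*(2*1/11) = 11*(2*1*(1/11)) = 11*(2/11) = 2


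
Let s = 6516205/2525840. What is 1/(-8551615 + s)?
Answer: -505168/4320000943079 ≈ -1.1694e-7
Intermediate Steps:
s = 1303241/505168 (s = 6516205*(1/2525840) = 1303241/505168 ≈ 2.5798)
1/(-8551615 + s) = 1/(-8551615 + 1303241/505168) = 1/(-4320000943079/505168) = -505168/4320000943079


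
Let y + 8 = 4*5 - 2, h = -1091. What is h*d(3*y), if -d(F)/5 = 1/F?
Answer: 1091/6 ≈ 181.83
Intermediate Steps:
y = 10 (y = -8 + (4*5 - 2) = -8 + (20 - 2) = -8 + 18 = 10)
d(F) = -5/F
h*d(3*y) = -(-5455)/(3*10) = -(-5455)/30 = -1091*(-⅙) = 1091/6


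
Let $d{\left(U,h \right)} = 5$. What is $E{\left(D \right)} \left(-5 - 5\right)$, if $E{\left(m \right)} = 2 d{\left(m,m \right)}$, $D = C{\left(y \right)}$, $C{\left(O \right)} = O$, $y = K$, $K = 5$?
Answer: $-100$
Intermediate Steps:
$y = 5$
$D = 5$
$E{\left(m \right)} = 10$ ($E{\left(m \right)} = 2 \cdot 5 = 10$)
$E{\left(D \right)} \left(-5 - 5\right) = 10 \left(-5 - 5\right) = 10 \left(-10\right) = -100$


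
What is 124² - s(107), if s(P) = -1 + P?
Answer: 15270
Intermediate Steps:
124² - s(107) = 124² - (-1 + 107) = 15376 - 1*106 = 15376 - 106 = 15270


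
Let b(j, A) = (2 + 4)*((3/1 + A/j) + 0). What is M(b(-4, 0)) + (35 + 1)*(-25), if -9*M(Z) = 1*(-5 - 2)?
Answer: -8093/9 ≈ -899.22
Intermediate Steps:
b(j, A) = 18 + 6*A/j (b(j, A) = 6*((3*1 + A/j) + 0) = 6*((3 + A/j) + 0) = 6*(3 + A/j) = 18 + 6*A/j)
M(Z) = 7/9 (M(Z) = -(-5 - 2)/9 = -(-7)/9 = -⅑*(-7) = 7/9)
M(b(-4, 0)) + (35 + 1)*(-25) = 7/9 + (35 + 1)*(-25) = 7/9 + 36*(-25) = 7/9 - 900 = -8093/9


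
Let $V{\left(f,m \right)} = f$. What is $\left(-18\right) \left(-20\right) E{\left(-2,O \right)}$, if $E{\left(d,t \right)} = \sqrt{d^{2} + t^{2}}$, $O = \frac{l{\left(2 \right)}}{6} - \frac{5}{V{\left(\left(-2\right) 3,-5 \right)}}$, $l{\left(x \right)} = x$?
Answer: $60 \sqrt{193} \approx 833.55$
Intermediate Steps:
$O = \frac{7}{6}$ ($O = \frac{2}{6} - \frac{5}{\left(-2\right) 3} = 2 \cdot \frac{1}{6} - \frac{5}{-6} = \frac{1}{3} - - \frac{5}{6} = \frac{1}{3} + \frac{5}{6} = \frac{7}{6} \approx 1.1667$)
$\left(-18\right) \left(-20\right) E{\left(-2,O \right)} = \left(-18\right) \left(-20\right) \sqrt{\left(-2\right)^{2} + \left(\frac{7}{6}\right)^{2}} = 360 \sqrt{4 + \frac{49}{36}} = 360 \sqrt{\frac{193}{36}} = 360 \frac{\sqrt{193}}{6} = 60 \sqrt{193}$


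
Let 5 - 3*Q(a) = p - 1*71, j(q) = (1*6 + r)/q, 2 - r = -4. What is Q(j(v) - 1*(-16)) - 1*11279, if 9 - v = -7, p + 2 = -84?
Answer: -11225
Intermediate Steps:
p = -86 (p = -2 - 84 = -86)
r = 6 (r = 2 - 1*(-4) = 2 + 4 = 6)
v = 16 (v = 9 - 1*(-7) = 9 + 7 = 16)
j(q) = 12/q (j(q) = (1*6 + 6)/q = (6 + 6)/q = 12/q)
Q(a) = 54 (Q(a) = 5/3 - (-86 - 1*71)/3 = 5/3 - (-86 - 71)/3 = 5/3 - ⅓*(-157) = 5/3 + 157/3 = 54)
Q(j(v) - 1*(-16)) - 1*11279 = 54 - 1*11279 = 54 - 11279 = -11225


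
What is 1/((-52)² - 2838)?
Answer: -1/134 ≈ -0.0074627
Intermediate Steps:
1/((-52)² - 2838) = 1/(2704 - 2838) = 1/(-134) = -1/134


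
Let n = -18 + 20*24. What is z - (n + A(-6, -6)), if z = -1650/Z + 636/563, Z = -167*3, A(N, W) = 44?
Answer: -47158764/94021 ≈ -501.58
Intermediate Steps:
n = 462 (n = -18 + 480 = 462)
Z = -501
z = 415862/94021 (z = -1650/(-501) + 636/563 = -1650*(-1/501) + 636*(1/563) = 550/167 + 636/563 = 415862/94021 ≈ 4.4231)
z - (n + A(-6, -6)) = 415862/94021 - (462 + 44) = 415862/94021 - 1*506 = 415862/94021 - 506 = -47158764/94021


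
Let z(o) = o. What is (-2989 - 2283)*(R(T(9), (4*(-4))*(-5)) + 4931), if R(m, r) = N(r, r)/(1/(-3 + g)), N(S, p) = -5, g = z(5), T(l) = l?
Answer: -25943512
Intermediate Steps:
g = 5
R(m, r) = -10 (R(m, r) = -5/(1/(-3 + 5)) = -5/(1/2) = -5/1/2 = -5*2 = -10)
(-2989 - 2283)*(R(T(9), (4*(-4))*(-5)) + 4931) = (-2989 - 2283)*(-10 + 4931) = -5272*4921 = -25943512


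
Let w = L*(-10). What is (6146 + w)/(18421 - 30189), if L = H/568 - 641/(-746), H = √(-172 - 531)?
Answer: -2289253/4389464 + 5*I*√703/3342112 ≈ -0.52153 + 3.9667e-5*I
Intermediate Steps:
H = I*√703 (H = √(-703) = I*√703 ≈ 26.514*I)
L = 641/746 + I*√703/568 (L = (I*√703)/568 - 641/(-746) = (I*√703)*(1/568) - 641*(-1/746) = I*√703/568 + 641/746 = 641/746 + I*√703/568 ≈ 0.85925 + 0.04668*I)
w = -3205/373 - 5*I*√703/284 (w = (641/746 + I*√703/568)*(-10) = -3205/373 - 5*I*√703/284 ≈ -8.5925 - 0.4668*I)
(6146 + w)/(18421 - 30189) = (6146 + (-3205/373 - 5*I*√703/284))/(18421 - 30189) = (2289253/373 - 5*I*√703/284)/(-11768) = (2289253/373 - 5*I*√703/284)*(-1/11768) = -2289253/4389464 + 5*I*√703/3342112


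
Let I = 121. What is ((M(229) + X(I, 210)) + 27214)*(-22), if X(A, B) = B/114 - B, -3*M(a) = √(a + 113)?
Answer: -11288442/19 + 22*√38 ≈ -5.9399e+5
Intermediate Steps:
M(a) = -√(113 + a)/3 (M(a) = -√(a + 113)/3 = -√(113 + a)/3)
X(A, B) = -113*B/114 (X(A, B) = B*(1/114) - B = B/114 - B = -113*B/114)
((M(229) + X(I, 210)) + 27214)*(-22) = ((-√(113 + 229)/3 - 113/114*210) + 27214)*(-22) = ((-√38 - 3955/19) + 27214)*(-22) = ((-3955/19 - √38) + 27214)*(-22) = (513111/19 - √38)*(-22) = -11288442/19 + 22*√38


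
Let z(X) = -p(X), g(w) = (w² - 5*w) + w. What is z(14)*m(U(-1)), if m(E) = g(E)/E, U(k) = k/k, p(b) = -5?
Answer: -15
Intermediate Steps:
U(k) = 1
g(w) = w² - 4*w
z(X) = 5 (z(X) = -1*(-5) = 5)
m(E) = -4 + E (m(E) = (E*(-4 + E))/E = -4 + E)
z(14)*m(U(-1)) = 5*(-4 + 1) = 5*(-3) = -15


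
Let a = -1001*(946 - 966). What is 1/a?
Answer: 1/20020 ≈ 4.9950e-5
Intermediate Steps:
a = 20020 (a = -1001*(-20) = 20020)
1/a = 1/20020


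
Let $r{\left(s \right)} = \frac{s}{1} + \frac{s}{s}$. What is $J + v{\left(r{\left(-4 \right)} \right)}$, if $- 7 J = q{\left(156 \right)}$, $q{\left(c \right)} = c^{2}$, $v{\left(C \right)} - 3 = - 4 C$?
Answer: $- \frac{24231}{7} \approx -3461.6$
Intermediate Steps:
$r{\left(s \right)} = 1 + s$ ($r{\left(s \right)} = s 1 + 1 = s + 1 = 1 + s$)
$v{\left(C \right)} = 3 - 4 C$
$J = - \frac{24336}{7}$ ($J = - \frac{156^{2}}{7} = \left(- \frac{1}{7}\right) 24336 = - \frac{24336}{7} \approx -3476.6$)
$J + v{\left(r{\left(-4 \right)} \right)} = - \frac{24336}{7} - \left(-3 + 4 \left(1 - 4\right)\right) = - \frac{24336}{7} + \left(3 - -12\right) = - \frac{24336}{7} + \left(3 + 12\right) = - \frac{24336}{7} + 15 = - \frac{24231}{7}$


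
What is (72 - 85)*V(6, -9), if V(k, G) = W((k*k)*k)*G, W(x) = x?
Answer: 25272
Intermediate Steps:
V(k, G) = G*k³ (V(k, G) = ((k*k)*k)*G = (k²*k)*G = k³*G = G*k³)
(72 - 85)*V(6, -9) = (72 - 85)*(-9*6³) = -(-117)*216 = -13*(-1944) = 25272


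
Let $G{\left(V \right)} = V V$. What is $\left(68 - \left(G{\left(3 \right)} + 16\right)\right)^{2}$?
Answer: $1849$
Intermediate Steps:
$G{\left(V \right)} = V^{2}$
$\left(68 - \left(G{\left(3 \right)} + 16\right)\right)^{2} = \left(68 - \left(3^{2} + 16\right)\right)^{2} = \left(68 - \left(9 + 16\right)\right)^{2} = \left(68 - 25\right)^{2} = 43^{2} = 1849$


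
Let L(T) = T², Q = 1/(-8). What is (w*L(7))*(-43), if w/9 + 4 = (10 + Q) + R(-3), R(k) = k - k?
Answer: -891261/8 ≈ -1.1141e+5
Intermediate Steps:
Q = -⅛ ≈ -0.12500
R(k) = 0
w = 423/8 (w = -36 + 9*((10 - ⅛) + 0) = -36 + 9*(79/8 + 0) = -36 + 9*(79/8) = -36 + 711/8 = 423/8 ≈ 52.875)
(w*L(7))*(-43) = ((423/8)*7²)*(-43) = ((423/8)*49)*(-43) = (20727/8)*(-43) = -891261/8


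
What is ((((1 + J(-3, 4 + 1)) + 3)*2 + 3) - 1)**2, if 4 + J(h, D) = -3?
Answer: 16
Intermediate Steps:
J(h, D) = -7 (J(h, D) = -4 - 3 = -7)
((((1 + J(-3, 4 + 1)) + 3)*2 + 3) - 1)**2 = ((((1 - 7) + 3)*2 + 3) - 1)**2 = (((-6 + 3)*2 + 3) - 1)**2 = ((-3*2 + 3) - 1)**2 = ((-6 + 3) - 1)**2 = (-3 - 1)**2 = (-4)**2 = 16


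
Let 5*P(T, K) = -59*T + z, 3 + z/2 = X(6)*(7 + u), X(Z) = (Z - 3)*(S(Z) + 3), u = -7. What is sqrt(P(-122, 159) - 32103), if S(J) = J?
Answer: I*sqrt(766615)/5 ≈ 175.11*I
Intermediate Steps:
X(Z) = (-3 + Z)*(3 + Z) (X(Z) = (Z - 3)*(Z + 3) = (-3 + Z)*(3 + Z))
z = -6 (z = -6 + 2*((-9 + 6**2)*(7 - 7)) = -6 + 2*((-9 + 36)*0) = -6 + 2*(27*0) = -6 + 2*0 = -6 + 0 = -6)
P(T, K) = -6/5 - 59*T/5 (P(T, K) = (-59*T - 6)/5 = (-6 - 59*T)/5 = -6/5 - 59*T/5)
sqrt(P(-122, 159) - 32103) = sqrt((-6/5 - 59/5*(-122)) - 32103) = sqrt((-6/5 + 7198/5) - 32103) = sqrt(7192/5 - 32103) = sqrt(-153323/5) = I*sqrt(766615)/5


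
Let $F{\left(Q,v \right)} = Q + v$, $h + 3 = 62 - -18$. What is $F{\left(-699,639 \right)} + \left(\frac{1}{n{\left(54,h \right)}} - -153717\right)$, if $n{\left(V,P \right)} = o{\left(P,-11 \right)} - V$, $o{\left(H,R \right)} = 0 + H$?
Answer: $\frac{3534112}{23} \approx 1.5366 \cdot 10^{5}$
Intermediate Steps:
$o{\left(H,R \right)} = H$
$h = 77$ ($h = -3 + \left(62 - -18\right) = -3 + \left(62 + 18\right) = -3 + 80 = 77$)
$n{\left(V,P \right)} = P - V$
$F{\left(-699,639 \right)} + \left(\frac{1}{n{\left(54,h \right)}} - -153717\right) = \left(-699 + 639\right) + \left(\frac{1}{77 - 54} - -153717\right) = -60 + \left(\frac{1}{77 - 54} + 153717\right) = -60 + \left(\frac{1}{23} + 153717\right) = -60 + \frac{3535492}{23} = \frac{3534112}{23}$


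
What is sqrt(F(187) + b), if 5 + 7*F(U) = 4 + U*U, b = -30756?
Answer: 6*I*sqrt(35063)/7 ≈ 160.5*I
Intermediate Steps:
F(U) = -1/7 + U**2/7 (F(U) = -5/7 + (4 + U*U)/7 = -5/7 + (4 + U**2)/7 = -5/7 + (4/7 + U**2/7) = -1/7 + U**2/7)
sqrt(F(187) + b) = sqrt((-1/7 + (1/7)*187**2) - 30756) = sqrt((-1/7 + (1/7)*34969) - 30756) = sqrt((-1/7 + 34969/7) - 30756) = sqrt(34968/7 - 30756) = sqrt(-180324/7) = 6*I*sqrt(35063)/7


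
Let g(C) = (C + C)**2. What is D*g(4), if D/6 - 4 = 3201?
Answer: 1230720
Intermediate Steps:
D = 19230 (D = 24 + 6*3201 = 24 + 19206 = 19230)
g(C) = 4*C**2 (g(C) = (2*C)**2 = 4*C**2)
D*g(4) = 19230*(4*4**2) = 19230*(4*16) = 19230*64 = 1230720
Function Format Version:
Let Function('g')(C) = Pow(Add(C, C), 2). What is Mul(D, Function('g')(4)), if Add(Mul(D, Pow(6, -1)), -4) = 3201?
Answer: 1230720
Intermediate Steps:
D = 19230 (D = Add(24, Mul(6, 3201)) = Add(24, 19206) = 19230)
Function('g')(C) = Mul(4, Pow(C, 2)) (Function('g')(C) = Pow(Mul(2, C), 2) = Mul(4, Pow(C, 2)))
Mul(D, Function('g')(4)) = Mul(19230, Mul(4, Pow(4, 2))) = Mul(19230, Mul(4, 16)) = Mul(19230, 64) = 1230720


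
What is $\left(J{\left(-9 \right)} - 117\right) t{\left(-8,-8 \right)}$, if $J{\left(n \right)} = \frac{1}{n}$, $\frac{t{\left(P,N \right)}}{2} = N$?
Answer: $\frac{16864}{9} \approx 1873.8$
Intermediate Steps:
$t{\left(P,N \right)} = 2 N$
$\left(J{\left(-9 \right)} - 117\right) t{\left(-8,-8 \right)} = \left(\frac{1}{-9} - 117\right) 2 \left(-8\right) = \left(- \frac{1}{9} - 117\right) \left(-16\right) = \left(- \frac{1054}{9}\right) \left(-16\right) = \frac{16864}{9}$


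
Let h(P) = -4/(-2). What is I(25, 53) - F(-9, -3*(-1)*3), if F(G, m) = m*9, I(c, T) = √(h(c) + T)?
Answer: -81 + √55 ≈ -73.584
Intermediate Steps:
h(P) = 2 (h(P) = -4*(-½) = 2)
I(c, T) = √(2 + T)
F(G, m) = 9*m
I(25, 53) - F(-9, -3*(-1)*3) = √(2 + 53) - 9*-3*(-1)*3 = √55 - 9*3*3 = √55 - 9*9 = √55 - 1*81 = √55 - 81 = -81 + √55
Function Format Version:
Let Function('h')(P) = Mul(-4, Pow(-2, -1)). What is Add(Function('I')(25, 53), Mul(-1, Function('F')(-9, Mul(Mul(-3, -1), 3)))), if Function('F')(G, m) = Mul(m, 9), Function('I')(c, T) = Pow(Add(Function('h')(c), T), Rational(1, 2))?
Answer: Add(-81, Pow(55, Rational(1, 2))) ≈ -73.584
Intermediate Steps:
Function('h')(P) = 2 (Function('h')(P) = Mul(-4, Rational(-1, 2)) = 2)
Function('I')(c, T) = Pow(Add(2, T), Rational(1, 2))
Function('F')(G, m) = Mul(9, m)
Add(Function('I')(25, 53), Mul(-1, Function('F')(-9, Mul(Mul(-3, -1), 3)))) = Add(Pow(Add(2, 53), Rational(1, 2)), Mul(-1, Mul(9, Mul(Mul(-3, -1), 3)))) = Add(Pow(55, Rational(1, 2)), Mul(-1, Mul(9, Mul(3, 3)))) = Add(Pow(55, Rational(1, 2)), Mul(-1, Mul(9, 9))) = Add(Pow(55, Rational(1, 2)), Mul(-1, 81)) = Add(Pow(55, Rational(1, 2)), -81) = Add(-81, Pow(55, Rational(1, 2)))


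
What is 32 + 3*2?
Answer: 38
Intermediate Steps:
32 + 3*2 = 32 + 6 = 38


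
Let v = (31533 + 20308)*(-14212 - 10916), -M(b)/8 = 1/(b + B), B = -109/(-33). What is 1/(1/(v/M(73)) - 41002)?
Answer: -136670812986/5603776674051961 ≈ -2.4389e-5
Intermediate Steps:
B = 109/33 (B = -109*(-1/33) = 109/33 ≈ 3.3030)
M(b) = -8/(109/33 + b) (M(b) = -8/(b + 109/33) = -8/(109/33 + b))
v = -1302660648 (v = 51841*(-25128) = -1302660648)
1/(1/(v/M(73)) - 41002) = 1/(1/(-1302660648/((-264/(109 + 33*73)))) - 41002) = 1/(1/(-1302660648/((-264/(109 + 2409)))) - 41002) = 1/(1/(-1302660648/((-264/2518))) - 41002) = 1/(1/(-1302660648/((-264*1/2518))) - 41002) = 1/(1/(-1302660648/(-132/1259)) - 41002) = 1/(1/(-1302660648*(-1259/132)) - 41002) = 1/(1/(136670812986/11) - 41002) = 1/(11/136670812986 - 41002) = 1/(-5603776674051961/136670812986) = -136670812986/5603776674051961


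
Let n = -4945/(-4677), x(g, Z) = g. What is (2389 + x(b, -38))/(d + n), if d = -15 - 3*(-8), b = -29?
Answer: 5518860/23519 ≈ 234.66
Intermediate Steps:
n = 4945/4677 (n = -4945*(-1/4677) = 4945/4677 ≈ 1.0573)
d = 9 (d = -15 + 24 = 9)
(2389 + x(b, -38))/(d + n) = (2389 - 29)/(9 + 4945/4677) = 2360/(47038/4677) = 2360*(4677/47038) = 5518860/23519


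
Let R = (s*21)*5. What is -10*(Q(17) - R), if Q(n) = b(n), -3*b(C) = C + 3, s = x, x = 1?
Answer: 3350/3 ≈ 1116.7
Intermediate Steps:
s = 1
R = 105 (R = (1*21)*5 = 21*5 = 105)
b(C) = -1 - C/3 (b(C) = -(C + 3)/3 = -(3 + C)/3 = -1 - C/3)
Q(n) = -1 - n/3
-10*(Q(17) - R) = -10*((-1 - 1/3*17) - 1*105) = -10*((-1 - 17/3) - 105) = -10*(-20/3 - 105) = -10*(-335/3) = 3350/3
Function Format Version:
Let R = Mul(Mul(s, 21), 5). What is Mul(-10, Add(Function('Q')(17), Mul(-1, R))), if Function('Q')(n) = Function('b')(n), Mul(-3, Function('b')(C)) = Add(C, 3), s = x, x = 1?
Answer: Rational(3350, 3) ≈ 1116.7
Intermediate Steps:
s = 1
R = 105 (R = Mul(Mul(1, 21), 5) = Mul(21, 5) = 105)
Function('b')(C) = Add(-1, Mul(Rational(-1, 3), C)) (Function('b')(C) = Mul(Rational(-1, 3), Add(C, 3)) = Mul(Rational(-1, 3), Add(3, C)) = Add(-1, Mul(Rational(-1, 3), C)))
Function('Q')(n) = Add(-1, Mul(Rational(-1, 3), n))
Mul(-10, Add(Function('Q')(17), Mul(-1, R))) = Mul(-10, Add(Add(-1, Mul(Rational(-1, 3), 17)), Mul(-1, 105))) = Mul(-10, Add(Add(-1, Rational(-17, 3)), -105)) = Mul(-10, Add(Rational(-20, 3), -105)) = Mul(-10, Rational(-335, 3)) = Rational(3350, 3)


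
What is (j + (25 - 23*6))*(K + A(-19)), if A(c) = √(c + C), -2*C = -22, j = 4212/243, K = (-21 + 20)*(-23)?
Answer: -6601/3 - 574*I*√2/3 ≈ -2200.3 - 270.59*I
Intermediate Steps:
K = 23 (K = -1*(-23) = 23)
j = 52/3 (j = 4212*(1/243) = 52/3 ≈ 17.333)
C = 11 (C = -½*(-22) = 11)
A(c) = √(11 + c) (A(c) = √(c + 11) = √(11 + c))
(j + (25 - 23*6))*(K + A(-19)) = (52/3 + (25 - 23*6))*(23 + √(11 - 19)) = (52/3 + (25 - 138))*(23 + √(-8)) = (52/3 - 113)*(23 + 2*I*√2) = -287*(23 + 2*I*√2)/3 = -6601/3 - 574*I*√2/3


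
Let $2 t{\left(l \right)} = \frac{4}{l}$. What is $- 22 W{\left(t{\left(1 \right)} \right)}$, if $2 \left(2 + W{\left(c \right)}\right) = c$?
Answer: $22$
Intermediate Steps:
$t{\left(l \right)} = \frac{2}{l}$ ($t{\left(l \right)} = \frac{4 \frac{1}{l}}{2} = \frac{2}{l}$)
$W{\left(c \right)} = -2 + \frac{c}{2}$
$- 22 W{\left(t{\left(1 \right)} \right)} = - 22 \left(-2 + \frac{2 \cdot 1^{-1}}{2}\right) = - 22 \left(-2 + \frac{2 \cdot 1}{2}\right) = - 22 \left(-2 + \frac{1}{2} \cdot 2\right) = - 22 \left(-2 + 1\right) = \left(-22\right) \left(-1\right) = 22$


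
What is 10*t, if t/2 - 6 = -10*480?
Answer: -95880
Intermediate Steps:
t = -9588 (t = 12 + 2*(-10*480) = 12 + 2*(-4800) = 12 - 9600 = -9588)
10*t = 10*(-9588) = -95880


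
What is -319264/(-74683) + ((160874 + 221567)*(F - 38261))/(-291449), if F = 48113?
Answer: -281298210358420/21766285667 ≈ -12924.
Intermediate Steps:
-319264/(-74683) + ((160874 + 221567)*(F - 38261))/(-291449) = -319264/(-74683) + ((160874 + 221567)*(48113 - 38261))/(-291449) = -319264*(-1/74683) + (382441*9852)*(-1/291449) = 319264/74683 + 3767808732*(-1/291449) = 319264/74683 - 3767808732/291449 = -281298210358420/21766285667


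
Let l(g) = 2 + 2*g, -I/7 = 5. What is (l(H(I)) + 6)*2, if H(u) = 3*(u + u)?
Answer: -824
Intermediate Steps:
I = -35 (I = -7*5 = -35)
H(u) = 6*u (H(u) = 3*(2*u) = 6*u)
(l(H(I)) + 6)*2 = ((2 + 2*(6*(-35))) + 6)*2 = ((2 + 2*(-210)) + 6)*2 = ((2 - 420) + 6)*2 = (-418 + 6)*2 = -412*2 = -824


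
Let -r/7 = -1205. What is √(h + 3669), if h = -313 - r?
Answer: I*√5079 ≈ 71.267*I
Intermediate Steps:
r = 8435 (r = -7*(-1205) = 8435)
h = -8748 (h = -313 - 1*8435 = -313 - 8435 = -8748)
√(h + 3669) = √(-8748 + 3669) = √(-5079) = I*√5079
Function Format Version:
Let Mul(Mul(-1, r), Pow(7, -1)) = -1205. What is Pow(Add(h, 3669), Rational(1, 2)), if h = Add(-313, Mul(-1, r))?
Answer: Mul(I, Pow(5079, Rational(1, 2))) ≈ Mul(71.267, I)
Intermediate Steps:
r = 8435 (r = Mul(-7, -1205) = 8435)
h = -8748 (h = Add(-313, Mul(-1, 8435)) = Add(-313, -8435) = -8748)
Pow(Add(h, 3669), Rational(1, 2)) = Pow(Add(-8748, 3669), Rational(1, 2)) = Pow(-5079, Rational(1, 2)) = Mul(I, Pow(5079, Rational(1, 2)))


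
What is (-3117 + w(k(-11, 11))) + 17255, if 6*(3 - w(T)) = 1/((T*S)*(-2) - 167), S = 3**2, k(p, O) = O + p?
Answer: 14169283/1002 ≈ 14141.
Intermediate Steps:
S = 9
w(T) = 3 - 1/(6*(-167 - 18*T)) (w(T) = 3 - 1/(6*((T*9)*(-2) - 167)) = 3 - 1/(6*((9*T)*(-2) - 167)) = 3 - 1/(6*(-18*T - 167)) = 3 - 1/(6*(-167 - 18*T)))
(-3117 + w(k(-11, 11))) + 17255 = (-3117 + (3007 + 324*(11 - 11))/(6*(167 + 18*(11 - 11)))) + 17255 = (-3117 + (3007 + 324*0)/(6*(167 + 18*0))) + 17255 = (-3117 + (3007 + 0)/(6*(167 + 0))) + 17255 = (-3117 + (1/6)*3007/167) + 17255 = (-3117 + (1/6)*(1/167)*3007) + 17255 = (-3117 + 3007/1002) + 17255 = -3120227/1002 + 17255 = 14169283/1002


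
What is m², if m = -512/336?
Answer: 1024/441 ≈ 2.3220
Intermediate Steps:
m = -32/21 (m = -512*1/336 = -32/21 ≈ -1.5238)
m² = (-32/21)² = 1024/441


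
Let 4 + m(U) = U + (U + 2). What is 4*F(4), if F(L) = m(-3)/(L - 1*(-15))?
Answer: -32/19 ≈ -1.6842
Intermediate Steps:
m(U) = -2 + 2*U (m(U) = -4 + (U + (U + 2)) = -4 + (U + (2 + U)) = -4 + (2 + 2*U) = -2 + 2*U)
F(L) = -8/(15 + L) (F(L) = (-2 + 2*(-3))/(L - 1*(-15)) = (-2 - 6)/(L + 15) = -8/(15 + L))
4*F(4) = 4*(-8/(15 + 4)) = 4*(-8/19) = -32/19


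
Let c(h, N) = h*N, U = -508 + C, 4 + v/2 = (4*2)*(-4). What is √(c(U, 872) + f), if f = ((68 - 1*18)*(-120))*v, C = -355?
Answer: 2*I*√80134 ≈ 566.16*I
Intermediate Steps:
v = -72 (v = -8 + 2*((4*2)*(-4)) = -8 + 2*(8*(-4)) = -8 + 2*(-32) = -8 - 64 = -72)
U = -863 (U = -508 - 355 = -863)
f = 432000 (f = ((68 - 1*18)*(-120))*(-72) = ((68 - 18)*(-120))*(-72) = (50*(-120))*(-72) = -6000*(-72) = 432000)
c(h, N) = N*h
√(c(U, 872) + f) = √(872*(-863) + 432000) = √(-752536 + 432000) = √(-320536) = 2*I*√80134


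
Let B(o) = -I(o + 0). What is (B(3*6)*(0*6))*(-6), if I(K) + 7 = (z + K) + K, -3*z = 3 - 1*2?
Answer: 0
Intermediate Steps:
z = -1/3 (z = -(3 - 1*2)/3 = -(3 - 2)/3 = -1/3*1 = -1/3 ≈ -0.33333)
I(K) = -22/3 + 2*K (I(K) = -7 + ((-1/3 + K) + K) = -7 + (-1/3 + 2*K) = -22/3 + 2*K)
B(o) = 22/3 - 2*o (B(o) = -(-22/3 + 2*(o + 0)) = -(-22/3 + 2*o) = 22/3 - 2*o)
(B(3*6)*(0*6))*(-6) = ((22/3 - 6*6)*(0*6))*(-6) = ((22/3 - 2*18)*0)*(-6) = ((22/3 - 36)*0)*(-6) = -86/3*0*(-6) = 0*(-6) = 0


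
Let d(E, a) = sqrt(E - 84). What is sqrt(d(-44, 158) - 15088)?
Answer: 2*sqrt(-3772 + 2*I*sqrt(2)) ≈ 0.046053 + 122.83*I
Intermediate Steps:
d(E, a) = sqrt(-84 + E)
sqrt(d(-44, 158) - 15088) = sqrt(sqrt(-84 - 44) - 15088) = sqrt(sqrt(-128) - 15088) = sqrt(8*I*sqrt(2) - 15088) = sqrt(-15088 + 8*I*sqrt(2))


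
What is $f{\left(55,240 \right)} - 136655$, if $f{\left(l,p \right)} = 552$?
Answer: $-136103$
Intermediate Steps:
$f{\left(55,240 \right)} - 136655 = 552 - 136655 = -136103$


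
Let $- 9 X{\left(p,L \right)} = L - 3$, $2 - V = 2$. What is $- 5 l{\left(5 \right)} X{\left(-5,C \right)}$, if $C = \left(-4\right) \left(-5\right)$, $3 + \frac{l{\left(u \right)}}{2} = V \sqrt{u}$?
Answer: $- \frac{170}{3} \approx -56.667$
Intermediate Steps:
$V = 0$ ($V = 2 - 2 = 0$)
$l{\left(u \right)} = -6$ ($l{\left(u \right)} = -6 + 2 \cdot 0 \sqrt{u} = -6 + 2 \cdot 0 = -6 + 0 = -6$)
$C = 20$
$X{\left(p,L \right)} = \frac{1}{3} - \frac{L}{9}$ ($X{\left(p,L \right)} = - \frac{L - 3}{9} = - \frac{-3 + L}{9} = \frac{1}{3} - \frac{L}{9}$)
$- 5 l{\left(5 \right)} X{\left(-5,C \right)} = \left(-5\right) \left(-6\right) \left(\frac{1}{3} - \frac{20}{9}\right) = 30 \left(\frac{1}{3} - \frac{20}{9}\right) = 30 \left(- \frac{17}{9}\right) = - \frac{170}{3}$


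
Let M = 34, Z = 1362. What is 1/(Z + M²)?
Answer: 1/2518 ≈ 0.00039714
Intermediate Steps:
1/(Z + M²) = 1/(1362 + 34²) = 1/(1362 + 1156) = 1/2518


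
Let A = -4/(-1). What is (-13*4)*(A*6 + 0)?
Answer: -1248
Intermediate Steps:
A = 4 (A = -4*(-1) = 4)
(-13*4)*(A*6 + 0) = (-13*4)*(4*6 + 0) = -52*(24 + 0) = -52*24 = -1248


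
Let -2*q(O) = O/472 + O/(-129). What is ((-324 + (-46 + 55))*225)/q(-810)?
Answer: 1522200/49 ≈ 31065.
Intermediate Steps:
q(O) = 343*O/121776 (q(O) = -(O/472 + O/(-129))/2 = -(O*(1/472) + O*(-1/129))/2 = -(O/472 - O/129)/2 = -(-343)*O/121776 = 343*O/121776)
((-324 + (-46 + 55))*225)/q(-810) = ((-324 + (-46 + 55))*225)/(((343/121776)*(-810))) = ((-324 + 9)*225)/(-46305/20296) = -315*225*(-20296/46305) = -70875*(-20296/46305) = 1522200/49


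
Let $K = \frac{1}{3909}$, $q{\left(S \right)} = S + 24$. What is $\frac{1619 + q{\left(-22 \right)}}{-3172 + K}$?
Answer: $- \frac{6336489}{12399347} \approx -0.51103$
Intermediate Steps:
$q{\left(S \right)} = 24 + S$
$K = \frac{1}{3909} \approx 0.00025582$
$\frac{1619 + q{\left(-22 \right)}}{-3172 + K} = \frac{1619 + \left(24 - 22\right)}{-3172 + \frac{1}{3909}} = \frac{1619 + 2}{- \frac{12399347}{3909}} = 1621 \left(- \frac{3909}{12399347}\right) = - \frac{6336489}{12399347}$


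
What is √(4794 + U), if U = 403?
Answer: √5197 ≈ 72.090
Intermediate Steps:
√(4794 + U) = √(4794 + 403) = √5197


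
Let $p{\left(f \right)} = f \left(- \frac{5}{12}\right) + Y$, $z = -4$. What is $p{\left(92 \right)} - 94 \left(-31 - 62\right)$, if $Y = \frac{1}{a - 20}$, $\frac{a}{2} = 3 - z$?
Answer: $\frac{17407}{2} \approx 8703.5$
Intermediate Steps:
$a = 14$ ($a = 2 \left(3 - -4\right) = 2 \left(3 + 4\right) = 2 \cdot 7 = 14$)
$Y = - \frac{1}{6}$ ($Y = \frac{1}{14 - 20} = \frac{1}{-6} = - \frac{1}{6} \approx -0.16667$)
$p{\left(f \right)} = - \frac{1}{6} - \frac{5 f}{12}$ ($p{\left(f \right)} = f \left(- \frac{5}{12}\right) - \frac{1}{6} = - \frac{5 f}{12} - \frac{1}{6} = - \frac{1}{6} - \frac{5 f}{12}$)
$p{\left(92 \right)} - 94 \left(-31 - 62\right) = \left(- \frac{1}{6} - \frac{115}{3}\right) - 94 \left(-31 - 62\right) = \left(- \frac{1}{6} - \frac{115}{3}\right) - -8742 = - \frac{77}{2} + 8742 = \frac{17407}{2}$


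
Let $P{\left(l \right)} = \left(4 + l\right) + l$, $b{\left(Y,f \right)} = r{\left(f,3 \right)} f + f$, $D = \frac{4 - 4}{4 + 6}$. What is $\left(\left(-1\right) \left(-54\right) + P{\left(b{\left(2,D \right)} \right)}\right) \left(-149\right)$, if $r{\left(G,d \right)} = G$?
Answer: $-8642$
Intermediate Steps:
$D = 0$ ($D = \frac{0}{10} = 0 \cdot \frac{1}{10} = 0$)
$b{\left(Y,f \right)} = f + f^{2}$ ($b{\left(Y,f \right)} = f f + f = f^{2} + f = f + f^{2}$)
$P{\left(l \right)} = 4 + 2 l$
$\left(\left(-1\right) \left(-54\right) + P{\left(b{\left(2,D \right)} \right)}\right) \left(-149\right) = \left(\left(-1\right) \left(-54\right) + \left(4 + 2 \cdot 0 \left(1 + 0\right)\right)\right) \left(-149\right) = \left(54 + \left(4 + 2 \cdot 0 \cdot 1\right)\right) \left(-149\right) = \left(54 + \left(4 + 2 \cdot 0\right)\right) \left(-149\right) = \left(54 + \left(4 + 0\right)\right) \left(-149\right) = \left(54 + 4\right) \left(-149\right) = 58 \left(-149\right) = -8642$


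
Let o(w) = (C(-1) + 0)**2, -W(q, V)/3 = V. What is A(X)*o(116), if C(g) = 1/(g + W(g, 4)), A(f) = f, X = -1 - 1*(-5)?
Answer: 4/169 ≈ 0.023669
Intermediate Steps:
X = 4 (X = -1 + 5 = 4)
W(q, V) = -3*V
C(g) = 1/(-12 + g) (C(g) = 1/(g - 3*4) = 1/(g - 12) = 1/(-12 + g))
o(w) = 1/169 (o(w) = (1/(-12 - 1) + 0)**2 = (1/(-13) + 0)**2 = (-1/13 + 0)**2 = (-1/13)**2 = 1/169)
A(X)*o(116) = 4*(1/169) = 4/169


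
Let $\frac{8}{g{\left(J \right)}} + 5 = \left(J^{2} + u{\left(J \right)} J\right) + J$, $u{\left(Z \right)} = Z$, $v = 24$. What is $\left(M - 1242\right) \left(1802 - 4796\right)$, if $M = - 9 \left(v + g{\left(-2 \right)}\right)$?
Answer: $4580820$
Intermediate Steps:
$g{\left(J \right)} = \frac{8}{-5 + J + 2 J^{2}}$ ($g{\left(J \right)} = \frac{8}{-5 + \left(\left(J^{2} + J J\right) + J\right)} = \frac{8}{-5 + \left(\left(J^{2} + J^{2}\right) + J\right)} = \frac{8}{-5 + \left(2 J^{2} + J\right)} = \frac{8}{-5 + \left(J + 2 J^{2}\right)} = \frac{8}{-5 + J + 2 J^{2}}$)
$M = -288$ ($M = - 9 \left(24 + \frac{8}{-5 - 2 + 2 \left(-2\right)^{2}}\right) = - 9 \left(24 + \frac{8}{-5 - 2 + 2 \cdot 4}\right) = - 9 \left(24 + \frac{8}{-5 - 2 + 8}\right) = - 9 \left(24 + \frac{8}{1}\right) = - 9 \left(24 + 8 \cdot 1\right) = - 9 \left(24 + 8\right) = \left(-9\right) 32 = -288$)
$\left(M - 1242\right) \left(1802 - 4796\right) = \left(-288 - 1242\right) \left(1802 - 4796\right) = \left(-1530\right) \left(-2994\right) = 4580820$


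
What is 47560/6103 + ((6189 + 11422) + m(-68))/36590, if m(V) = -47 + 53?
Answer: 1847736951/223308770 ≈ 8.2744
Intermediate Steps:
m(V) = 6
47560/6103 + ((6189 + 11422) + m(-68))/36590 = 47560/6103 + ((6189 + 11422) + 6)/36590 = 47560*(1/6103) + (17611 + 6)*(1/36590) = 47560/6103 + 17617*(1/36590) = 47560/6103 + 17617/36590 = 1847736951/223308770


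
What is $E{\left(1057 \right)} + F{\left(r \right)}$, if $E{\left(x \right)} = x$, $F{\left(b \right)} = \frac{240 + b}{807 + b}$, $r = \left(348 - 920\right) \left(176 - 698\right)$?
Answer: $\frac{105585037}{99797} \approx 1058.0$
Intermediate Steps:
$r = 298584$ ($r = \left(-572\right) \left(-522\right) = 298584$)
$F{\left(b \right)} = \frac{240 + b}{807 + b}$
$E{\left(1057 \right)} + F{\left(r \right)} = 1057 + \frac{240 + 298584}{807 + 298584} = 1057 + \frac{1}{299391} \cdot 298824 = 1057 + \frac{99608}{99797} = \frac{105585037}{99797}$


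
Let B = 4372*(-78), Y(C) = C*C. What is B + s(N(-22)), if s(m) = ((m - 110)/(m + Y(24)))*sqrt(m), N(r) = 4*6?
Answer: -341016 - 43*sqrt(6)/150 ≈ -3.4102e+5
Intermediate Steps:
Y(C) = C**2
N(r) = 24
B = -341016
s(m) = sqrt(m)*(-110 + m)/(576 + m) (s(m) = ((m - 110)/(m + 24**2))*sqrt(m) = ((-110 + m)/(m + 576))*sqrt(m) = ((-110 + m)/(576 + m))*sqrt(m) = sqrt(m)*(-110 + m)/(576 + m))
B + s(N(-22)) = -341016 + sqrt(24)*(-110 + 24)/(576 + 24) = -341016 + (2*sqrt(6))*(-86)/600 = -341016 + (2*sqrt(6))*(1/600)*(-86) = -341016 - 43*sqrt(6)/150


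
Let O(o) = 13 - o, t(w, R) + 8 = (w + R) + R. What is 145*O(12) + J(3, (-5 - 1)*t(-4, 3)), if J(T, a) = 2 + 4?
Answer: 151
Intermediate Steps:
t(w, R) = -8 + w + 2*R (t(w, R) = -8 + ((w + R) + R) = -8 + ((R + w) + R) = -8 + (w + 2*R) = -8 + w + 2*R)
J(T, a) = 6
145*O(12) + J(3, (-5 - 1)*t(-4, 3)) = 145*(13 - 1*12) + 6 = 145*(13 - 12) + 6 = 145*1 + 6 = 145 + 6 = 151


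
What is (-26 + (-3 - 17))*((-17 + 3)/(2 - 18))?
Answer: -161/4 ≈ -40.250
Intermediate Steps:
(-26 + (-3 - 17))*((-17 + 3)/(2 - 18)) = (-26 - 20)*(-14/(-16)) = -(-644)*(-1)/16 = -46*7/8 = -161/4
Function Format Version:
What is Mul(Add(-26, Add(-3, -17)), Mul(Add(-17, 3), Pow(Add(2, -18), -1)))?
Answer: Rational(-161, 4) ≈ -40.250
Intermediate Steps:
Mul(Add(-26, Add(-3, -17)), Mul(Add(-17, 3), Pow(Add(2, -18), -1))) = Mul(Add(-26, -20), Mul(-14, Pow(-16, -1))) = Mul(-46, Mul(-14, Rational(-1, 16))) = Mul(-46, Rational(7, 8)) = Rational(-161, 4)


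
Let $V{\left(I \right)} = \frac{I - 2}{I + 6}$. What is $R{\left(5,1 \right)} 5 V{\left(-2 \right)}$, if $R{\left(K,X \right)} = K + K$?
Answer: $-50$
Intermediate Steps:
$V{\left(I \right)} = \frac{-2 + I}{6 + I}$
$R{\left(K,X \right)} = 2 K$
$R{\left(5,1 \right)} 5 V{\left(-2 \right)} = 2 \cdot 5 \cdot 5 \frac{-2 - 2}{6 - 2} = 10 \cdot 5 \cdot \frac{1}{4} \left(-4\right) = 50 \cdot \frac{1}{4} \left(-4\right) = 50 \left(-1\right) = -50$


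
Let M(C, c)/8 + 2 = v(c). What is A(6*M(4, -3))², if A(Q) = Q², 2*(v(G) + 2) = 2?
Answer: 429981696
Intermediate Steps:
v(G) = -1 (v(G) = -2 + (½)*2 = -2 + 1 = -1)
M(C, c) = -24 (M(C, c) = -16 + 8*(-1) = -16 - 8 = -24)
A(6*M(4, -3))² = ((6*(-24))²)² = ((-144)²)² = 20736² = 429981696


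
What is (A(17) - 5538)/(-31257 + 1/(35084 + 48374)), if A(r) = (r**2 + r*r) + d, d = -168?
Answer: 427972624/2608646705 ≈ 0.16406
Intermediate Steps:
A(r) = -168 + 2*r**2 (A(r) = (r**2 + r*r) - 168 = (r**2 + r**2) - 168 = 2*r**2 - 168 = -168 + 2*r**2)
(A(17) - 5538)/(-31257 + 1/(35084 + 48374)) = ((-168 + 2*17**2) - 5538)/(-31257 + 1/(35084 + 48374)) = ((-168 + 2*289) - 5538)/(-31257 + 1/83458) = ((-168 + 578) - 5538)/(-31257 + 1/83458) = (410 - 5538)/(-2608646705/83458) = -5128*(-83458/2608646705) = 427972624/2608646705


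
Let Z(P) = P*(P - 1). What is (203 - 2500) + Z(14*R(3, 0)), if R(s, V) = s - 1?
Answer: -1541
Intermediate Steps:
R(s, V) = -1 + s
Z(P) = P*(-1 + P)
(203 - 2500) + Z(14*R(3, 0)) = (203 - 2500) + (14*(-1 + 3))*(-1 + 14*(-1 + 3)) = -2297 + (14*2)*(-1 + 14*2) = -2297 + 28*(-1 + 28) = -2297 + 28*27 = -2297 + 756 = -1541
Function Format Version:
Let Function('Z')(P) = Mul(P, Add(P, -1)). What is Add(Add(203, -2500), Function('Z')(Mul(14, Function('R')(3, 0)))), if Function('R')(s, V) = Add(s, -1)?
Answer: -1541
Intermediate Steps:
Function('R')(s, V) = Add(-1, s)
Function('Z')(P) = Mul(P, Add(-1, P))
Add(Add(203, -2500), Function('Z')(Mul(14, Function('R')(3, 0)))) = Add(Add(203, -2500), Mul(Mul(14, Add(-1, 3)), Add(-1, Mul(14, Add(-1, 3))))) = Add(-2297, Mul(Mul(14, 2), Add(-1, Mul(14, 2)))) = Add(-2297, Mul(28, Add(-1, 28))) = Add(-2297, Mul(28, 27)) = Add(-2297, 756) = -1541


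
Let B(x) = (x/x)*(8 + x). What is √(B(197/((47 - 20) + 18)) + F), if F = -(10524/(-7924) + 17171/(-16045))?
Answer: √134353788509382715/95355435 ≈ 3.8440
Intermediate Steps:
F = 76230146/31785145 (F = -(10524*(-1/7924) + 17171*(-1/16045)) = -(-2631/1981 - 17171/16045) = -1*(-76230146/31785145) = 76230146/31785145 ≈ 2.3983)
B(x) = 8 + x (B(x) = 1*(8 + x) = 8 + x)
√(B(197/((47 - 20) + 18)) + F) = √((8 + 197/((47 - 20) + 18)) + 76230146/31785145) = √((8 + 197/(27 + 18)) + 76230146/31785145) = √((8 + 197/45) + 76230146/31785145) = √(557/45 + 76230146/31785145) = √(4226936467/286066305) = √134353788509382715/95355435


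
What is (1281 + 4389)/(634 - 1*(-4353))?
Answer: 5670/4987 ≈ 1.1370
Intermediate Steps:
(1281 + 4389)/(634 - 1*(-4353)) = 5670/(634 + 4353) = 5670/4987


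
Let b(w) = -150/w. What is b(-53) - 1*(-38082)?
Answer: 2018496/53 ≈ 38085.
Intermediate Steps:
b(-53) - 1*(-38082) = -150/(-53) - 1*(-38082) = -150*(-1/53) + 38082 = 150/53 + 38082 = 2018496/53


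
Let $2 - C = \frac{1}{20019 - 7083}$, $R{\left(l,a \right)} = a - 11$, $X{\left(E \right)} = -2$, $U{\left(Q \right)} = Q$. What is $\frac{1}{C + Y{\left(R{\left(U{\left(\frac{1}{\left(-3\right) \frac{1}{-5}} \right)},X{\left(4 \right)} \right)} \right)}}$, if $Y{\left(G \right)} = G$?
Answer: $- \frac{12936}{142297} \approx -0.090908$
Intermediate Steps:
$R{\left(l,a \right)} = -11 + a$
$C = \frac{25871}{12936}$ ($C = 2 - \frac{1}{20019 - 7083} = 2 - \frac{1}{12936} = \frac{25871}{12936} \approx 1.9999$)
$\frac{1}{C + Y{\left(R{\left(U{\left(\frac{1}{\left(-3\right) \frac{1}{-5}} \right)},X{\left(4 \right)} \right)} \right)}} = \frac{1}{\frac{25871}{12936} - 13} = \frac{1}{- \frac{142297}{12936}} = - \frac{12936}{142297}$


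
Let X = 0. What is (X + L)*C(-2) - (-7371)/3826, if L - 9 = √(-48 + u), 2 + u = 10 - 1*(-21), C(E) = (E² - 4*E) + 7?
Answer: 661617/3826 + 19*I*√19 ≈ 172.93 + 82.819*I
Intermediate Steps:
C(E) = 7 + E² - 4*E
u = 29 (u = -2 + (10 - 1*(-21)) = -2 + (10 + 21) = -2 + 31 = 29)
L = 9 + I*√19 (L = 9 + √(-48 + 29) = 9 + √(-19) = 9 + I*√19 ≈ 9.0 + 4.3589*I)
(X + L)*C(-2) - (-7371)/3826 = (0 + (9 + I*√19))*(7 + (-2)² - 4*(-2)) - (-7371)/3826 = (9 + I*√19)*(7 + 4 + 8) - (-7371)/3826 = (9 + I*√19)*19 - 1*(-7371/3826) = (171 + 19*I*√19) + 7371/3826 = 661617/3826 + 19*I*√19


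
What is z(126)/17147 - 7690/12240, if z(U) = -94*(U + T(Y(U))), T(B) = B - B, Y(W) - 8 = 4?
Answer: -27683099/20987928 ≈ -1.3190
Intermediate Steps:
Y(W) = 12 (Y(W) = 8 + 4 = 12)
T(B) = 0
z(U) = -94*U (z(U) = -94*(U + 0) = -94*U)
z(126)/17147 - 7690/12240 = -94*126/17147 - 7690/12240 = -11844*1/17147 - 7690*1/12240 = -11844/17147 - 769/1224 = -27683099/20987928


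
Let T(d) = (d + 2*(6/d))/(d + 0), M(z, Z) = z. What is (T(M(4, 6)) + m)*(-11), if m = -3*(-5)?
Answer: -737/4 ≈ -184.25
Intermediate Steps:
m = 15
T(d) = (d + 12/d)/d
(T(M(4, 6)) + m)*(-11) = ((1 + 12/4²) + 15)*(-11) = ((1 + 12*(1/16)) + 15)*(-11) = ((1 + ¾) + 15)*(-11) = (7/4 + 15)*(-11) = (67/4)*(-11) = -737/4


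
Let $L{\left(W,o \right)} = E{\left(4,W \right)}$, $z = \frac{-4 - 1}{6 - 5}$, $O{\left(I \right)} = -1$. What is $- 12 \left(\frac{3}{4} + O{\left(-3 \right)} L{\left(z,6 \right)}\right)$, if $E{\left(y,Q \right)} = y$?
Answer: $39$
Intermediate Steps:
$z = -5$ ($z = - \frac{5}{1} = \left(-5\right) 1 = -5$)
$L{\left(W,o \right)} = 4$
$- 12 \left(\frac{3}{4} + O{\left(-3 \right)} L{\left(z,6 \right)}\right) = - 12 \left(\frac{3}{4} - 4\right) = \left(-12\right) \left(- \frac{13}{4}\right) = 39$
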